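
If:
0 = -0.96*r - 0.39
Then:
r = -0.41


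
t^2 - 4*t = t*(t - 4)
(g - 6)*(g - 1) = g^2 - 7*g + 6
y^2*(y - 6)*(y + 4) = y^4 - 2*y^3 - 24*y^2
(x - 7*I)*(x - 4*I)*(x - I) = x^3 - 12*I*x^2 - 39*x + 28*I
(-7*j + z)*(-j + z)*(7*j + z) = 49*j^3 - 49*j^2*z - j*z^2 + z^3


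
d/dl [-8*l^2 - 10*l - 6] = -16*l - 10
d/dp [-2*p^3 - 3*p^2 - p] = -6*p^2 - 6*p - 1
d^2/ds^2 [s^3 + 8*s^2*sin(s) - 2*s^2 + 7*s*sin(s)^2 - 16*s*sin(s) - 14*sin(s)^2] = -8*s^2*sin(s) + 16*s*sin(s) + 32*s*cos(s) + 14*s*cos(2*s) + 6*s + 16*sin(s) + 14*sin(2*s) - 32*cos(s) - 28*cos(2*s) - 4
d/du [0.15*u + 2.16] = 0.150000000000000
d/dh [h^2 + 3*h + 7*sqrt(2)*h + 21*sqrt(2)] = 2*h + 3 + 7*sqrt(2)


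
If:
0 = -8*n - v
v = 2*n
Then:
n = 0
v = 0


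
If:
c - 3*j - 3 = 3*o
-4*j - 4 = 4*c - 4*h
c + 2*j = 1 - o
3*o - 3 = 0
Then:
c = 12/5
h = 11/5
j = -6/5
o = 1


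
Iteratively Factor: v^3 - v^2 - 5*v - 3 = (v + 1)*(v^2 - 2*v - 3) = (v - 3)*(v + 1)*(v + 1)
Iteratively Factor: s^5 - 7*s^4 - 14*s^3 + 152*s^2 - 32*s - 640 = (s + 4)*(s^4 - 11*s^3 + 30*s^2 + 32*s - 160) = (s + 2)*(s + 4)*(s^3 - 13*s^2 + 56*s - 80) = (s - 5)*(s + 2)*(s + 4)*(s^2 - 8*s + 16) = (s - 5)*(s - 4)*(s + 2)*(s + 4)*(s - 4)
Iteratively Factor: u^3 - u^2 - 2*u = (u + 1)*(u^2 - 2*u) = (u - 2)*(u + 1)*(u)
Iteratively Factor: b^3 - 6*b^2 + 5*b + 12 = (b + 1)*(b^2 - 7*b + 12) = (b - 4)*(b + 1)*(b - 3)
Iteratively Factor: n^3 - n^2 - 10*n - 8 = (n - 4)*(n^2 + 3*n + 2) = (n - 4)*(n + 2)*(n + 1)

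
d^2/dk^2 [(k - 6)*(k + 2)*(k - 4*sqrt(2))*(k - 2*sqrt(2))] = 12*k^2 - 36*sqrt(2)*k - 24*k + 8 + 48*sqrt(2)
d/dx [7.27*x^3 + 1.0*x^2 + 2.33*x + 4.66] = 21.81*x^2 + 2.0*x + 2.33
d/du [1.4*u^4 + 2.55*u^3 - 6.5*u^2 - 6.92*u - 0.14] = 5.6*u^3 + 7.65*u^2 - 13.0*u - 6.92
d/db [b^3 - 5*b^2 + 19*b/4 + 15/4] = 3*b^2 - 10*b + 19/4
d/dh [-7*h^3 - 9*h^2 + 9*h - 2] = -21*h^2 - 18*h + 9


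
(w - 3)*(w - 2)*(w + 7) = w^3 + 2*w^2 - 29*w + 42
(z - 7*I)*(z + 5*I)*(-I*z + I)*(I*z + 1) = z^4 - z^3 - 3*I*z^3 + 33*z^2 + 3*I*z^2 - 33*z - 35*I*z + 35*I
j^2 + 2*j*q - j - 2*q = (j - 1)*(j + 2*q)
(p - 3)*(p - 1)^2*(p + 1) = p^4 - 4*p^3 + 2*p^2 + 4*p - 3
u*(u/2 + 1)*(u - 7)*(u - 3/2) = u^4/2 - 13*u^3/4 - 13*u^2/4 + 21*u/2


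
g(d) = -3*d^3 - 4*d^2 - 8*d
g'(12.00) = -1400.00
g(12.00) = -5856.00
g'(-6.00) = -284.00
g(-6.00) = 552.00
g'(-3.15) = -72.10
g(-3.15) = 79.28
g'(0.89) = -22.25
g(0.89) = -12.40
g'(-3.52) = -91.35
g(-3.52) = 109.44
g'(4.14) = -195.38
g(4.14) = -314.55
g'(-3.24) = -76.56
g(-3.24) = 85.97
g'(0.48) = -13.91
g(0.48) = -5.09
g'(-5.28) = -216.67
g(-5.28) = 372.32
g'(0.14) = -9.30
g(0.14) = -1.21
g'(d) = -9*d^2 - 8*d - 8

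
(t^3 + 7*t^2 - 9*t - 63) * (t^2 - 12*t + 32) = t^5 - 5*t^4 - 61*t^3 + 269*t^2 + 468*t - 2016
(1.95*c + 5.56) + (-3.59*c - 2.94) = 2.62 - 1.64*c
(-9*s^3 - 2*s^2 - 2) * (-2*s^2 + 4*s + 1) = 18*s^5 - 32*s^4 - 17*s^3 + 2*s^2 - 8*s - 2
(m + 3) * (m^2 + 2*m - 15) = m^3 + 5*m^2 - 9*m - 45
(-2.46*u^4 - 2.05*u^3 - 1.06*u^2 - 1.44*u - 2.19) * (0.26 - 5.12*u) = 12.5952*u^5 + 9.8564*u^4 + 4.8942*u^3 + 7.0972*u^2 + 10.8384*u - 0.5694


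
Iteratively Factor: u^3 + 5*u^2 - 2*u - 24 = (u + 4)*(u^2 + u - 6) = (u - 2)*(u + 4)*(u + 3)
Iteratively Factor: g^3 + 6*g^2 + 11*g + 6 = (g + 2)*(g^2 + 4*g + 3) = (g + 2)*(g + 3)*(g + 1)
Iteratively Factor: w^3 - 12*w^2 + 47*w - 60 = (w - 3)*(w^2 - 9*w + 20) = (w - 5)*(w - 3)*(w - 4)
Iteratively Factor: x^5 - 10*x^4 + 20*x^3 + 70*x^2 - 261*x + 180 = (x - 5)*(x^4 - 5*x^3 - 5*x^2 + 45*x - 36) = (x - 5)*(x + 3)*(x^3 - 8*x^2 + 19*x - 12) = (x - 5)*(x - 1)*(x + 3)*(x^2 - 7*x + 12) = (x - 5)*(x - 4)*(x - 1)*(x + 3)*(x - 3)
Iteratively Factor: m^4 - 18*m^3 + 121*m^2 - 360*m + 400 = (m - 4)*(m^3 - 14*m^2 + 65*m - 100) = (m - 4)^2*(m^2 - 10*m + 25) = (m - 5)*(m - 4)^2*(m - 5)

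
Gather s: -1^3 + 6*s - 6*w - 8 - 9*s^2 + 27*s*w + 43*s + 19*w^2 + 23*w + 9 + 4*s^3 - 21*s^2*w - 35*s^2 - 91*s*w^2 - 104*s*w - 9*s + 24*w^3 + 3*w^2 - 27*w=4*s^3 + s^2*(-21*w - 44) + s*(-91*w^2 - 77*w + 40) + 24*w^3 + 22*w^2 - 10*w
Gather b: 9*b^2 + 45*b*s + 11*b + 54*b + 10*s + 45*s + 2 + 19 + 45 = 9*b^2 + b*(45*s + 65) + 55*s + 66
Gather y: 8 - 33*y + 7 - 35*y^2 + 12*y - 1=-35*y^2 - 21*y + 14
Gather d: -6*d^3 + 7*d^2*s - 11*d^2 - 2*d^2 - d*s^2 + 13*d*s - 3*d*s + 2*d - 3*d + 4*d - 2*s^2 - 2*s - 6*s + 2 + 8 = -6*d^3 + d^2*(7*s - 13) + d*(-s^2 + 10*s + 3) - 2*s^2 - 8*s + 10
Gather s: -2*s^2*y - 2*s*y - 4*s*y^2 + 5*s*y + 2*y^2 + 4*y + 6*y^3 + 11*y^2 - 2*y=-2*s^2*y + s*(-4*y^2 + 3*y) + 6*y^3 + 13*y^2 + 2*y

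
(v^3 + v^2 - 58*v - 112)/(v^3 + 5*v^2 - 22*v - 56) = (v - 8)/(v - 4)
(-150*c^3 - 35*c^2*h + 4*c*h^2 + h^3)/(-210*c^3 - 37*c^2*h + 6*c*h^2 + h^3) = (5*c + h)/(7*c + h)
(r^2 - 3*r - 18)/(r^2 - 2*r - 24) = (r + 3)/(r + 4)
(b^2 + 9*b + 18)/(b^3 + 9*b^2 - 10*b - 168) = (b + 3)/(b^2 + 3*b - 28)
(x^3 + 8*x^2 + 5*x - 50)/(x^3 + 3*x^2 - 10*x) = (x + 5)/x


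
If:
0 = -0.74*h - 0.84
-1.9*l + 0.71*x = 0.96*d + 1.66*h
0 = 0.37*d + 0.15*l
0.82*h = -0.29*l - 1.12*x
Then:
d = -0.59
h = -1.14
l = 1.46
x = 0.45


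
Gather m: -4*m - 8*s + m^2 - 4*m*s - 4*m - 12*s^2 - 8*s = m^2 + m*(-4*s - 8) - 12*s^2 - 16*s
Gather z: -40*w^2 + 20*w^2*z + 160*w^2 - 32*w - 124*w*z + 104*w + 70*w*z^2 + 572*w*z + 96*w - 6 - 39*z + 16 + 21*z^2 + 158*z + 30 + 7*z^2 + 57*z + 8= 120*w^2 + 168*w + z^2*(70*w + 28) + z*(20*w^2 + 448*w + 176) + 48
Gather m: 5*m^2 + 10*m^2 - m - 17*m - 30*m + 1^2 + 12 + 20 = 15*m^2 - 48*m + 33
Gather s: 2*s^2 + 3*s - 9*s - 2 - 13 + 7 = 2*s^2 - 6*s - 8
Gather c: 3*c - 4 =3*c - 4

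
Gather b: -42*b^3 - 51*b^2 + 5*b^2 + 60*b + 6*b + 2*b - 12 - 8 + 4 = -42*b^3 - 46*b^2 + 68*b - 16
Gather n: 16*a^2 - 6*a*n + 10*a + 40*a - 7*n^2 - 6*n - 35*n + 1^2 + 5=16*a^2 + 50*a - 7*n^2 + n*(-6*a - 41) + 6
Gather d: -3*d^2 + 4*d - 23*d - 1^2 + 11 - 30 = -3*d^2 - 19*d - 20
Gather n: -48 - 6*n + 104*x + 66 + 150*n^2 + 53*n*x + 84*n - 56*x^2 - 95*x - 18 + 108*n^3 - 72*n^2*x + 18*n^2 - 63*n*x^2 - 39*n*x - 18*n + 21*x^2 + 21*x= 108*n^3 + n^2*(168 - 72*x) + n*(-63*x^2 + 14*x + 60) - 35*x^2 + 30*x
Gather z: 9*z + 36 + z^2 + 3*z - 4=z^2 + 12*z + 32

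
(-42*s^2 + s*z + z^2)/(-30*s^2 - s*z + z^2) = (7*s + z)/(5*s + z)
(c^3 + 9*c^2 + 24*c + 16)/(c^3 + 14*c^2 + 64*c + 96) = (c + 1)/(c + 6)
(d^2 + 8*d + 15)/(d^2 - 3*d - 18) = (d + 5)/(d - 6)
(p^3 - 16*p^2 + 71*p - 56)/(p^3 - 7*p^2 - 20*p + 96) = (p^2 - 8*p + 7)/(p^2 + p - 12)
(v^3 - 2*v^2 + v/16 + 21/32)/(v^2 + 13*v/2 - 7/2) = (32*v^3 - 64*v^2 + 2*v + 21)/(16*(2*v^2 + 13*v - 7))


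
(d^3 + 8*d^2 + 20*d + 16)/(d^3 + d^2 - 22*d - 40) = (d + 2)/(d - 5)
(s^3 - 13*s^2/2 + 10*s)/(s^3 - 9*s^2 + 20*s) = (s - 5/2)/(s - 5)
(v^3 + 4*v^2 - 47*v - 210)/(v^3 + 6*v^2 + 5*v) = (v^2 - v - 42)/(v*(v + 1))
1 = 1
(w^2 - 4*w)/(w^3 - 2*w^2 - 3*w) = (4 - w)/(-w^2 + 2*w + 3)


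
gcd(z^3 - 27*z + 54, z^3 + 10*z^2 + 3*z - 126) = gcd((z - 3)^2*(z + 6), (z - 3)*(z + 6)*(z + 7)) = z^2 + 3*z - 18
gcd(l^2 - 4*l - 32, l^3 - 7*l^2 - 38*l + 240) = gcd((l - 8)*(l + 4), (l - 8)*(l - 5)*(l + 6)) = l - 8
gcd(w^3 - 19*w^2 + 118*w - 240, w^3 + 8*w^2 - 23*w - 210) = w - 5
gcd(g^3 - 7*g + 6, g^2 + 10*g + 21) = g + 3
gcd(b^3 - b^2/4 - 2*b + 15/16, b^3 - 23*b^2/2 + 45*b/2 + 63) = b + 3/2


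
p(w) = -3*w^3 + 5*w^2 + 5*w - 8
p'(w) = -9*w^2 + 10*w + 5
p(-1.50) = 5.88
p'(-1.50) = -30.25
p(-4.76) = 405.04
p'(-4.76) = -246.52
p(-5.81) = 720.10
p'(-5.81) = -356.90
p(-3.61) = 180.25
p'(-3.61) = -148.39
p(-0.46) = -8.95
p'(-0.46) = -1.50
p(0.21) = -6.76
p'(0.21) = 6.70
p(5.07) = -245.10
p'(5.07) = -175.64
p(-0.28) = -8.94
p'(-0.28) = 1.49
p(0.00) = -8.00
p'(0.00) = 5.00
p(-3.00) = 103.00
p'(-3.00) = -106.00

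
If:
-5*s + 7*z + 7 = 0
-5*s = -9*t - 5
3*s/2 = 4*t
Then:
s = 40/13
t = 15/13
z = 109/91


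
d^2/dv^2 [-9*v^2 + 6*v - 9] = -18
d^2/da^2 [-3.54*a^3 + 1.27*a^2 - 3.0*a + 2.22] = 2.54 - 21.24*a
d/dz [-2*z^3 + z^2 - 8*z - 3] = -6*z^2 + 2*z - 8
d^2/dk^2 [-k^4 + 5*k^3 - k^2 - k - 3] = -12*k^2 + 30*k - 2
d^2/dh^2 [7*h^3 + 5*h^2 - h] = 42*h + 10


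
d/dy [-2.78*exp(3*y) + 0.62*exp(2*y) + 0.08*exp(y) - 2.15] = (-8.34*exp(2*y) + 1.24*exp(y) + 0.08)*exp(y)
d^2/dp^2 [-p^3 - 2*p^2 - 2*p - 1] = -6*p - 4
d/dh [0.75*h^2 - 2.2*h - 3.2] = 1.5*h - 2.2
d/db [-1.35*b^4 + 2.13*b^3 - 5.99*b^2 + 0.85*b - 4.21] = -5.4*b^3 + 6.39*b^2 - 11.98*b + 0.85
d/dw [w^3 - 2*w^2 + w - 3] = 3*w^2 - 4*w + 1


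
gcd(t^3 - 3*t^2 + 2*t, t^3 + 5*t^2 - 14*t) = t^2 - 2*t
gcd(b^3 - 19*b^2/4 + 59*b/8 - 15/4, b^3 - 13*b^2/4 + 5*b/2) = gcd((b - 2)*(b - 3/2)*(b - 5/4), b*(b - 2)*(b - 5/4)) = b^2 - 13*b/4 + 5/2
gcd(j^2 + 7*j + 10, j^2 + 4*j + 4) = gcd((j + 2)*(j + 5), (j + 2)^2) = j + 2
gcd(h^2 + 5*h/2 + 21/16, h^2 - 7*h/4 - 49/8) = h + 7/4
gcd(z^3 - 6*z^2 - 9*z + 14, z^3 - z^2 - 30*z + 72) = 1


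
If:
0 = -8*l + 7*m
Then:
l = 7*m/8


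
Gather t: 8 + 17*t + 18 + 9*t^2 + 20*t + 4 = 9*t^2 + 37*t + 30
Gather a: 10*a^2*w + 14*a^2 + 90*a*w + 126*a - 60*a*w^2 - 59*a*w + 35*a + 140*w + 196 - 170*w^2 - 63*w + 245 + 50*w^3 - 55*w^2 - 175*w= a^2*(10*w + 14) + a*(-60*w^2 + 31*w + 161) + 50*w^3 - 225*w^2 - 98*w + 441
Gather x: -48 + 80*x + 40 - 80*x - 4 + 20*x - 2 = 20*x - 14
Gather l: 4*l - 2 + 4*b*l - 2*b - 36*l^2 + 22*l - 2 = -2*b - 36*l^2 + l*(4*b + 26) - 4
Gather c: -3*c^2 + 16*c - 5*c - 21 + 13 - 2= -3*c^2 + 11*c - 10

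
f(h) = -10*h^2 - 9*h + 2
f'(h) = -20*h - 9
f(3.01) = -115.69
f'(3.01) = -69.20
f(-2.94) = -57.98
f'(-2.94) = 49.80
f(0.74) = -10.14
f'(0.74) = -23.80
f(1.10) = -20.00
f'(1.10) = -31.00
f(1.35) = -28.38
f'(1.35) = -36.00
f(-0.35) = 3.92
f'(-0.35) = -2.00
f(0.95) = -15.58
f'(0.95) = -28.00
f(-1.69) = -11.35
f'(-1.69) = 24.80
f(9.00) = -889.00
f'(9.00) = -189.00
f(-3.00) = -61.00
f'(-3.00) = 51.00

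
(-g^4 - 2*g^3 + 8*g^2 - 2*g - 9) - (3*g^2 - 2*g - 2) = -g^4 - 2*g^3 + 5*g^2 - 7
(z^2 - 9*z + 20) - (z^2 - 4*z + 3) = 17 - 5*z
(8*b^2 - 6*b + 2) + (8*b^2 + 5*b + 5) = 16*b^2 - b + 7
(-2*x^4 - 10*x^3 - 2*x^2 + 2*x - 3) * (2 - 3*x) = 6*x^5 + 26*x^4 - 14*x^3 - 10*x^2 + 13*x - 6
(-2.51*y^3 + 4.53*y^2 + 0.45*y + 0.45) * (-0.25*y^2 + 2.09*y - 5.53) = 0.6275*y^5 - 6.3784*y^4 + 23.2355*y^3 - 24.2229*y^2 - 1.548*y - 2.4885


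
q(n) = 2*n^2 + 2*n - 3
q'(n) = 4*n + 2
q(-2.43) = 3.95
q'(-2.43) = -7.72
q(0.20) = -2.52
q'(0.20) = 2.80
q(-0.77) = -3.35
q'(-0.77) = -1.08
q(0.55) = -1.30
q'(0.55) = 4.20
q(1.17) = 2.08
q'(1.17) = 6.68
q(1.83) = 7.36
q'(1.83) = 9.32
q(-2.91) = 8.12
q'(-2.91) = -9.64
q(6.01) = 81.26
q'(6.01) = 26.04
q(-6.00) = 57.00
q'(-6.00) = -22.00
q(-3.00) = 9.00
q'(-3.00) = -10.00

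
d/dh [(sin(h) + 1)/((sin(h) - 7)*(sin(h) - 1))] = (-sin(h)^2 - 2*sin(h) + 15)*cos(h)/((sin(h) - 7)^2*(sin(h) - 1)^2)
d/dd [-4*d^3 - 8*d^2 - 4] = 4*d*(-3*d - 4)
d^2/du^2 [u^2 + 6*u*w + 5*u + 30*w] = 2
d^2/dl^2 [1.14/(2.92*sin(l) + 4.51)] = (-9.720096*sin(l)^2 + 15.012888*sin(l) + 19.440192)/(2.92*sin(l) + 4.51)^3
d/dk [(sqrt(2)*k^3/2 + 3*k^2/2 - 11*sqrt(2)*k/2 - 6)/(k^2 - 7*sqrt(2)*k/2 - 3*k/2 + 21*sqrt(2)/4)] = 2*(2*(-4*k + 3 + 7*sqrt(2))*(sqrt(2)*k^3 + 3*k^2 - 11*sqrt(2)*k - 12) + (3*sqrt(2)*k^2 + 6*k - 11*sqrt(2))*(4*k^2 - 14*sqrt(2)*k - 6*k + 21*sqrt(2)))/(4*k^2 - 14*sqrt(2)*k - 6*k + 21*sqrt(2))^2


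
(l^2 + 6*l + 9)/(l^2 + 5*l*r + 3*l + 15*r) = (l + 3)/(l + 5*r)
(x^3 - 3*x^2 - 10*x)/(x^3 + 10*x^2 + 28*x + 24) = x*(x - 5)/(x^2 + 8*x + 12)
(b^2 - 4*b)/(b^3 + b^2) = (b - 4)/(b*(b + 1))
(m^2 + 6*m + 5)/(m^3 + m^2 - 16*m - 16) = (m + 5)/(m^2 - 16)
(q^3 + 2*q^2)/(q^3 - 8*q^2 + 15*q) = q*(q + 2)/(q^2 - 8*q + 15)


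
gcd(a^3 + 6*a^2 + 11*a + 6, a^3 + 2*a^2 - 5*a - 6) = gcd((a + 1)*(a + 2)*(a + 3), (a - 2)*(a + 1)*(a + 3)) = a^2 + 4*a + 3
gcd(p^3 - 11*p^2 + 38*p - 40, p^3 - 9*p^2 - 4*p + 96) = p - 4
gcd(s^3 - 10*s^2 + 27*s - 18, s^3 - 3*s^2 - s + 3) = s^2 - 4*s + 3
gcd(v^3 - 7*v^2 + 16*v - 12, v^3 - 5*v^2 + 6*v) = v^2 - 5*v + 6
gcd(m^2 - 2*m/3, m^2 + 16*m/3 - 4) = m - 2/3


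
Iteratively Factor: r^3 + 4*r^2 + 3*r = (r)*(r^2 + 4*r + 3) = r*(r + 3)*(r + 1)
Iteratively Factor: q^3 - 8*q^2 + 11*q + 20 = (q + 1)*(q^2 - 9*q + 20) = (q - 4)*(q + 1)*(q - 5)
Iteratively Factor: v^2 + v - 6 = (v + 3)*(v - 2)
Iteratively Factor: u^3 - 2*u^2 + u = (u - 1)*(u^2 - u) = (u - 1)^2*(u)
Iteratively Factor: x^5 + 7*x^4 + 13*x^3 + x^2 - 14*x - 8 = (x + 1)*(x^4 + 6*x^3 + 7*x^2 - 6*x - 8) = (x + 1)*(x + 2)*(x^3 + 4*x^2 - x - 4) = (x + 1)^2*(x + 2)*(x^2 + 3*x - 4) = (x + 1)^2*(x + 2)*(x + 4)*(x - 1)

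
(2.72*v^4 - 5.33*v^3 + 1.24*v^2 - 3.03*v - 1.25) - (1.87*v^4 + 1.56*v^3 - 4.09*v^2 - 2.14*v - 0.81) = 0.85*v^4 - 6.89*v^3 + 5.33*v^2 - 0.89*v - 0.44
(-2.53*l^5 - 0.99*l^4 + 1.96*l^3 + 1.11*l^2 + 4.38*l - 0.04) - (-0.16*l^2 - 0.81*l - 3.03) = -2.53*l^5 - 0.99*l^4 + 1.96*l^3 + 1.27*l^2 + 5.19*l + 2.99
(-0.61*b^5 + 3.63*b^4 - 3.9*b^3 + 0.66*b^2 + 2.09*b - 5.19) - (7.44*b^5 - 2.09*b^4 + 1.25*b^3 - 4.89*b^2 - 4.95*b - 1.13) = -8.05*b^5 + 5.72*b^4 - 5.15*b^3 + 5.55*b^2 + 7.04*b - 4.06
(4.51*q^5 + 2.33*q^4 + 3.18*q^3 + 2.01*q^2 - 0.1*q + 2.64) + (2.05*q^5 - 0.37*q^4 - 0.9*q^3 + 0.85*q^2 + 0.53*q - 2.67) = 6.56*q^5 + 1.96*q^4 + 2.28*q^3 + 2.86*q^2 + 0.43*q - 0.0299999999999998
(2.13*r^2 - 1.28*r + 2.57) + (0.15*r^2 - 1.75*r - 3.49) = 2.28*r^2 - 3.03*r - 0.92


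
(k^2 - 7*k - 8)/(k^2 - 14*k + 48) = (k + 1)/(k - 6)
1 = 1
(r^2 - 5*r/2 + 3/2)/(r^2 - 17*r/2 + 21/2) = (r - 1)/(r - 7)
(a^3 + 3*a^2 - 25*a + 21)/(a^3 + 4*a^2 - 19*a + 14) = (a - 3)/(a - 2)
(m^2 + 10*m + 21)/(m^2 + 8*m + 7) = (m + 3)/(m + 1)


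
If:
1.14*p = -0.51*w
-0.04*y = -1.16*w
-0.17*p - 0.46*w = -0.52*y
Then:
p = 0.00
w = 0.00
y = 0.00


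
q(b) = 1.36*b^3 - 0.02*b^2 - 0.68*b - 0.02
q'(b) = 4.08*b^2 - 0.04*b - 0.68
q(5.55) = 228.09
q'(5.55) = 124.77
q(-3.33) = -48.20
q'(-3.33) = 44.70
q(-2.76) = -26.89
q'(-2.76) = 30.51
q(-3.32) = -47.75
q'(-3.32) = 44.42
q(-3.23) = -43.86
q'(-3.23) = 42.02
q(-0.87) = -0.34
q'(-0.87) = 2.44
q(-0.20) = 0.10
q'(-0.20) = -0.51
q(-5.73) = -252.64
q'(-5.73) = 133.51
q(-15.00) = -4584.32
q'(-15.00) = 917.92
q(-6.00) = -290.42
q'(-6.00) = 146.44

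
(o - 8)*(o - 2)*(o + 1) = o^3 - 9*o^2 + 6*o + 16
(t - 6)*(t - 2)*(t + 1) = t^3 - 7*t^2 + 4*t + 12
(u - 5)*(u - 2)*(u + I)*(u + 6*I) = u^4 - 7*u^3 + 7*I*u^3 + 4*u^2 - 49*I*u^2 + 42*u + 70*I*u - 60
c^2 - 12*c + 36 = (c - 6)^2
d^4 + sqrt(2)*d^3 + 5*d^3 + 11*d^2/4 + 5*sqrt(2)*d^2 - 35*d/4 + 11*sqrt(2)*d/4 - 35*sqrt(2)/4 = (d - 1)*(d + 5/2)*(d + 7/2)*(d + sqrt(2))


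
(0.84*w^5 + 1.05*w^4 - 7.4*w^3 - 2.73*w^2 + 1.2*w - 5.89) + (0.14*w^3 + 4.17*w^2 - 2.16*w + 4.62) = 0.84*w^5 + 1.05*w^4 - 7.26*w^3 + 1.44*w^2 - 0.96*w - 1.27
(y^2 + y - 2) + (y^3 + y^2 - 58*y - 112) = y^3 + 2*y^2 - 57*y - 114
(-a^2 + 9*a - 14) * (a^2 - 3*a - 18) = -a^4 + 12*a^3 - 23*a^2 - 120*a + 252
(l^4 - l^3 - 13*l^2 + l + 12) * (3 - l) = -l^5 + 4*l^4 + 10*l^3 - 40*l^2 - 9*l + 36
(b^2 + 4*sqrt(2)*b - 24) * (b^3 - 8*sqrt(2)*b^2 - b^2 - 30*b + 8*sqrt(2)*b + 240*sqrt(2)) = b^5 - 4*sqrt(2)*b^4 - b^4 - 118*b^3 + 4*sqrt(2)*b^3 + 88*b^2 + 312*sqrt(2)*b^2 - 192*sqrt(2)*b + 2640*b - 5760*sqrt(2)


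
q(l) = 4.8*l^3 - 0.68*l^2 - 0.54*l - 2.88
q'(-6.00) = 526.02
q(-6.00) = -1060.92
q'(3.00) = 124.98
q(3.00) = 118.98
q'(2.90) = 116.62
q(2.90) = 106.90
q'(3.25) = 147.14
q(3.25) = 152.96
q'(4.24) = 252.57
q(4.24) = 348.49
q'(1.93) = 50.47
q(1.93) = 28.05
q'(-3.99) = 234.14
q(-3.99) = -316.45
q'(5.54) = 433.88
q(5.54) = 789.41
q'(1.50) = 29.82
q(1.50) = 10.98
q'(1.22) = 19.23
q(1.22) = 4.17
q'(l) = 14.4*l^2 - 1.36*l - 0.54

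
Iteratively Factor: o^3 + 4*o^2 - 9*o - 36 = (o + 4)*(o^2 - 9) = (o + 3)*(o + 4)*(o - 3)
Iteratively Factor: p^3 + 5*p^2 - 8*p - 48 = (p + 4)*(p^2 + p - 12) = (p - 3)*(p + 4)*(p + 4)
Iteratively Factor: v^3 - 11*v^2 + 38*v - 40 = (v - 4)*(v^2 - 7*v + 10) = (v - 4)*(v - 2)*(v - 5)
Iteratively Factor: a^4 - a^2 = (a - 1)*(a^3 + a^2) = a*(a - 1)*(a^2 + a) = a^2*(a - 1)*(a + 1)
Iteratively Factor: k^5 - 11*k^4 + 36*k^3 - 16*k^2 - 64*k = (k + 1)*(k^4 - 12*k^3 + 48*k^2 - 64*k) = (k - 4)*(k + 1)*(k^3 - 8*k^2 + 16*k) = (k - 4)^2*(k + 1)*(k^2 - 4*k) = k*(k - 4)^2*(k + 1)*(k - 4)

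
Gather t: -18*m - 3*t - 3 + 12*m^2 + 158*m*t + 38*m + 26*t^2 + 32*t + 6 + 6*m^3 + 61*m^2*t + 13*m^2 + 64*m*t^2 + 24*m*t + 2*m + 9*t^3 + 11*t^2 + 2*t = 6*m^3 + 25*m^2 + 22*m + 9*t^3 + t^2*(64*m + 37) + t*(61*m^2 + 182*m + 31) + 3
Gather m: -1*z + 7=7 - z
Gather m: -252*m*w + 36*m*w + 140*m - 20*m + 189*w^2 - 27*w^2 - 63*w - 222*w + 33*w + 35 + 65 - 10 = m*(120 - 216*w) + 162*w^2 - 252*w + 90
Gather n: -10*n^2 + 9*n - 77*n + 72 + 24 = -10*n^2 - 68*n + 96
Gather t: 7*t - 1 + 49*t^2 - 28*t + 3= 49*t^2 - 21*t + 2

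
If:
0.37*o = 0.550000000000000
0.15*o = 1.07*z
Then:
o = 1.49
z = 0.21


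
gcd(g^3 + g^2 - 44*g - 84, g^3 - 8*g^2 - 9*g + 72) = 1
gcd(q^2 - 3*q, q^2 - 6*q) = q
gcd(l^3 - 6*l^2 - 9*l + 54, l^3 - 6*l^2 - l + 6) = l - 6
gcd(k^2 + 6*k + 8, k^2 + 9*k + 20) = k + 4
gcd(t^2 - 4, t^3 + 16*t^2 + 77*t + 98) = t + 2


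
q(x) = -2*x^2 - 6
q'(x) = -4*x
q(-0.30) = -6.18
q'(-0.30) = 1.20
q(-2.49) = -18.40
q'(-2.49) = 9.96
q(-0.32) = -6.20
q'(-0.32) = 1.28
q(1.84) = -12.77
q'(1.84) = -7.36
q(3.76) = -34.28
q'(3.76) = -15.04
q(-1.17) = -8.74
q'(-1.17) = 4.68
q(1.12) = -8.51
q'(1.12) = -4.48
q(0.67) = -6.90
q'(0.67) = -2.68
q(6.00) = -78.00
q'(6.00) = -24.00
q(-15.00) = -456.00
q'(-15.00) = 60.00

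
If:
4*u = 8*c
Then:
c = u/2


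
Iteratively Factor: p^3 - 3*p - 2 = (p + 1)*(p^2 - p - 2) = (p - 2)*(p + 1)*(p + 1)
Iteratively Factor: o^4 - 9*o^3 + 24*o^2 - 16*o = (o - 4)*(o^3 - 5*o^2 + 4*o) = o*(o - 4)*(o^2 - 5*o + 4) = o*(o - 4)^2*(o - 1)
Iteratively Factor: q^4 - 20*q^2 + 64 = (q - 2)*(q^3 + 2*q^2 - 16*q - 32) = (q - 2)*(q + 4)*(q^2 - 2*q - 8) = (q - 2)*(q + 2)*(q + 4)*(q - 4)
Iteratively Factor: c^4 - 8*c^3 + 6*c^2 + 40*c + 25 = (c + 1)*(c^3 - 9*c^2 + 15*c + 25) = (c + 1)^2*(c^2 - 10*c + 25) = (c - 5)*(c + 1)^2*(c - 5)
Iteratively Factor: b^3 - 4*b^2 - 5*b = (b - 5)*(b^2 + b) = b*(b - 5)*(b + 1)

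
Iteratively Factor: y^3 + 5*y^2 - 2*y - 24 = (y + 3)*(y^2 + 2*y - 8) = (y + 3)*(y + 4)*(y - 2)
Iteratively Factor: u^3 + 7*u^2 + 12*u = (u)*(u^2 + 7*u + 12) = u*(u + 3)*(u + 4)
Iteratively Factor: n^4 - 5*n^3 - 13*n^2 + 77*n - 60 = (n + 4)*(n^3 - 9*n^2 + 23*n - 15) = (n - 1)*(n + 4)*(n^2 - 8*n + 15) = (n - 3)*(n - 1)*(n + 4)*(n - 5)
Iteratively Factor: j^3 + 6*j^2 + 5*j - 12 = (j + 4)*(j^2 + 2*j - 3) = (j + 3)*(j + 4)*(j - 1)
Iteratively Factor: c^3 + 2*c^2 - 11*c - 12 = (c + 1)*(c^2 + c - 12) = (c + 1)*(c + 4)*(c - 3)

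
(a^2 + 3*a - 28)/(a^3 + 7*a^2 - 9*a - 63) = (a - 4)/(a^2 - 9)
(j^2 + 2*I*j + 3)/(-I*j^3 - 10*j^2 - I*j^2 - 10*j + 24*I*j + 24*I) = (I*j^2 - 2*j + 3*I)/(j^3 + j^2*(1 - 10*I) + j*(-24 - 10*I) - 24)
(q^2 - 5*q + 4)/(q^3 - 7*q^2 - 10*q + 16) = (q - 4)/(q^2 - 6*q - 16)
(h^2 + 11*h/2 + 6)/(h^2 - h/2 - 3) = (h + 4)/(h - 2)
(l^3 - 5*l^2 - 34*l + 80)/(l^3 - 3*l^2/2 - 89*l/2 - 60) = 2*(l - 2)/(2*l + 3)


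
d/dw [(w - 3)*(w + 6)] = 2*w + 3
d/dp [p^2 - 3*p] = 2*p - 3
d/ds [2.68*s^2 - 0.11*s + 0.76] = 5.36*s - 0.11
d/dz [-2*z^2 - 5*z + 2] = -4*z - 5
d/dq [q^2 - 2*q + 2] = 2*q - 2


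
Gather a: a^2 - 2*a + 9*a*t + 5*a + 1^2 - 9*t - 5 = a^2 + a*(9*t + 3) - 9*t - 4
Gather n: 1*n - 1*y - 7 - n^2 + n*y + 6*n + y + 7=-n^2 + n*(y + 7)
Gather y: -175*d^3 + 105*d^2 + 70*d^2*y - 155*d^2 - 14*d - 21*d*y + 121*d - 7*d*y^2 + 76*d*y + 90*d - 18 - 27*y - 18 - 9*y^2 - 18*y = -175*d^3 - 50*d^2 + 197*d + y^2*(-7*d - 9) + y*(70*d^2 + 55*d - 45) - 36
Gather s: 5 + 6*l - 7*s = 6*l - 7*s + 5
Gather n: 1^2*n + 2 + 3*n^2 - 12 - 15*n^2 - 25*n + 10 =-12*n^2 - 24*n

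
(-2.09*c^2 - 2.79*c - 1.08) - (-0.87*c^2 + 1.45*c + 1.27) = -1.22*c^2 - 4.24*c - 2.35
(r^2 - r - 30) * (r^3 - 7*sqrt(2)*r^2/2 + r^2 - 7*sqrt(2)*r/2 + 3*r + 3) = r^5 - 7*sqrt(2)*r^4/2 - 28*r^3 - 30*r^2 + 217*sqrt(2)*r^2/2 - 93*r + 105*sqrt(2)*r - 90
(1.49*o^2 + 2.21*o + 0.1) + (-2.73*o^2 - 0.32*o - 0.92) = -1.24*o^2 + 1.89*o - 0.82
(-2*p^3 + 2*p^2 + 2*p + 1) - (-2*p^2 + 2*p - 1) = -2*p^3 + 4*p^2 + 2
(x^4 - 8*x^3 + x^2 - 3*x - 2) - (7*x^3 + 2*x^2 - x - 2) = x^4 - 15*x^3 - x^2 - 2*x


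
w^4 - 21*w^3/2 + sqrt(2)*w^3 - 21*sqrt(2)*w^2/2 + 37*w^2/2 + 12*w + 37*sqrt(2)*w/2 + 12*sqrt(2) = (w - 8)*(w - 3)*(w + 1/2)*(w + sqrt(2))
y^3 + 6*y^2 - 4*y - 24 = (y - 2)*(y + 2)*(y + 6)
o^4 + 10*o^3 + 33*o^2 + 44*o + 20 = (o + 1)*(o + 2)^2*(o + 5)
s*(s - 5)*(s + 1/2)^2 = s^4 - 4*s^3 - 19*s^2/4 - 5*s/4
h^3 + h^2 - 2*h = h*(h - 1)*(h + 2)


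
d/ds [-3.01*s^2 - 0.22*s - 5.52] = -6.02*s - 0.22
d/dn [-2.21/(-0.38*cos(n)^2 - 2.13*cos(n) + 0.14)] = (1.6796*cos(n) + 4.7073)*sin(n)/(0.38*cos(n)^2 + 2.13*cos(n) - 0.14)^2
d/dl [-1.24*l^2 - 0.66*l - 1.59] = -2.48*l - 0.66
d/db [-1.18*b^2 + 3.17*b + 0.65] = 3.17 - 2.36*b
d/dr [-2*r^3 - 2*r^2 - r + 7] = -6*r^2 - 4*r - 1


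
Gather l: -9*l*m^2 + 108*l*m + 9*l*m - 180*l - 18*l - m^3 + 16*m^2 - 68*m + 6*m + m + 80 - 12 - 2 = l*(-9*m^2 + 117*m - 198) - m^3 + 16*m^2 - 61*m + 66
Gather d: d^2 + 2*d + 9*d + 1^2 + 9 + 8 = d^2 + 11*d + 18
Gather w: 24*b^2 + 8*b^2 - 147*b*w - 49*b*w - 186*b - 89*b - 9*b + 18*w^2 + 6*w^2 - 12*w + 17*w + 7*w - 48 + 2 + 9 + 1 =32*b^2 - 284*b + 24*w^2 + w*(12 - 196*b) - 36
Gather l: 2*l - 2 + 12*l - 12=14*l - 14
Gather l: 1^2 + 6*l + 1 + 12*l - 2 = 18*l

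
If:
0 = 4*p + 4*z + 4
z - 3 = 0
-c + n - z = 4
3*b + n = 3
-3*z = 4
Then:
No Solution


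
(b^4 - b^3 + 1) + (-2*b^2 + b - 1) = b^4 - b^3 - 2*b^2 + b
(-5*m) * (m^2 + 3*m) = -5*m^3 - 15*m^2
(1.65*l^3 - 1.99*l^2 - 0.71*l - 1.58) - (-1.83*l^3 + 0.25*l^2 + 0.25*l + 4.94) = 3.48*l^3 - 2.24*l^2 - 0.96*l - 6.52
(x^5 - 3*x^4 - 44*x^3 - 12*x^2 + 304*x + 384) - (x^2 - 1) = x^5 - 3*x^4 - 44*x^3 - 13*x^2 + 304*x + 385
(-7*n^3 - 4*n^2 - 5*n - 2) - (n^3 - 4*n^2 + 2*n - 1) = -8*n^3 - 7*n - 1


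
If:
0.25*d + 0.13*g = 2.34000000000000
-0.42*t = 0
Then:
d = 9.36 - 0.52*g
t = 0.00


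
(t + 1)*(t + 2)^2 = t^3 + 5*t^2 + 8*t + 4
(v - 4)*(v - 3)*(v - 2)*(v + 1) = v^4 - 8*v^3 + 17*v^2 + 2*v - 24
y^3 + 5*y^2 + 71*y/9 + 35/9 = (y + 1)*(y + 5/3)*(y + 7/3)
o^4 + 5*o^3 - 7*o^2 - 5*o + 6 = (o - 1)^2*(o + 1)*(o + 6)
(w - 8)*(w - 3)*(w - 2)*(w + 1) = w^4 - 12*w^3 + 33*w^2 - 2*w - 48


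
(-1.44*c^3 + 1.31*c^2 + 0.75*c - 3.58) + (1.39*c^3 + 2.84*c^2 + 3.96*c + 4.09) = -0.05*c^3 + 4.15*c^2 + 4.71*c + 0.51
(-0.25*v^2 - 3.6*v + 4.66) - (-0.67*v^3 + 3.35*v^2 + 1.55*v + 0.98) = 0.67*v^3 - 3.6*v^2 - 5.15*v + 3.68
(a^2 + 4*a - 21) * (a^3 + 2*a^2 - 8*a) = a^5 + 6*a^4 - 21*a^3 - 74*a^2 + 168*a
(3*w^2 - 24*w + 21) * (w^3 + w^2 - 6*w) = 3*w^5 - 21*w^4 - 21*w^3 + 165*w^2 - 126*w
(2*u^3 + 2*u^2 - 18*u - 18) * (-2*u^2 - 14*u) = -4*u^5 - 32*u^4 + 8*u^3 + 288*u^2 + 252*u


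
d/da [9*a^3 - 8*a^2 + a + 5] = 27*a^2 - 16*a + 1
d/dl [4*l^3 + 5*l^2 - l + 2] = 12*l^2 + 10*l - 1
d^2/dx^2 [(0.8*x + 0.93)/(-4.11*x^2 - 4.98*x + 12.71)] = (-(0.8*x + 0.93)*(8.22*x + 4.98)*(16.44*x + 9.96) + (19.728*x + 15.6126)*(4.11*x^2 + 4.98*x - 12.71))/(4.11*x^2 + 4.98*x - 12.71)^3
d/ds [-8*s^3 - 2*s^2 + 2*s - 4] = -24*s^2 - 4*s + 2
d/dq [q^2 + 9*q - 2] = 2*q + 9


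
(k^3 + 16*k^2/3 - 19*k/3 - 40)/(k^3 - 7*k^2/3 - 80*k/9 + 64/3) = 3*(k + 5)/(3*k - 8)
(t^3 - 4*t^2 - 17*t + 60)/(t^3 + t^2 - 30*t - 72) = (t^2 - 8*t + 15)/(t^2 - 3*t - 18)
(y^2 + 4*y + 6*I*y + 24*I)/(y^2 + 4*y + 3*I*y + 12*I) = (y + 6*I)/(y + 3*I)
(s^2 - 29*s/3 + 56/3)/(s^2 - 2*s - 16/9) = 3*(s - 7)/(3*s + 2)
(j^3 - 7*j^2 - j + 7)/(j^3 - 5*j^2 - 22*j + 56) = (j^2 - 1)/(j^2 + 2*j - 8)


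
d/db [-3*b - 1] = -3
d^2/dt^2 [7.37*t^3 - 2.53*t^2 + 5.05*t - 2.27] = 44.22*t - 5.06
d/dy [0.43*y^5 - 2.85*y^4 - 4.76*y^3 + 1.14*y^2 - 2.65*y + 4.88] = 2.15*y^4 - 11.4*y^3 - 14.28*y^2 + 2.28*y - 2.65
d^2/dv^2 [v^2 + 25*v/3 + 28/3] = 2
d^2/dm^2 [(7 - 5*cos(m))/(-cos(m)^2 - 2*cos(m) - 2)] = 2*(-45*(1 - cos(2*m))^2*cos(m) + 38*(1 - cos(2*m))^2 - 422*cos(m) + 52*cos(2*m) + 72*cos(3*m) + 10*cos(5*m) - 372)/(4*cos(m) + cos(2*m) + 5)^3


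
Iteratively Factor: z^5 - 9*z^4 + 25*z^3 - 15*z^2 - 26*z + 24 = (z - 1)*(z^4 - 8*z^3 + 17*z^2 + 2*z - 24) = (z - 3)*(z - 1)*(z^3 - 5*z^2 + 2*z + 8) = (z - 4)*(z - 3)*(z - 1)*(z^2 - z - 2) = (z - 4)*(z - 3)*(z - 2)*(z - 1)*(z + 1)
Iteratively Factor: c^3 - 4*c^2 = (c)*(c^2 - 4*c) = c*(c - 4)*(c)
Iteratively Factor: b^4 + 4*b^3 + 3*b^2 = (b)*(b^3 + 4*b^2 + 3*b) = b*(b + 1)*(b^2 + 3*b) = b*(b + 1)*(b + 3)*(b)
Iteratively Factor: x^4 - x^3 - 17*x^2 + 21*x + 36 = (x + 1)*(x^3 - 2*x^2 - 15*x + 36) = (x - 3)*(x + 1)*(x^2 + x - 12) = (x - 3)^2*(x + 1)*(x + 4)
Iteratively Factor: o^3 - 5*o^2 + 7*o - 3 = (o - 1)*(o^2 - 4*o + 3) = (o - 3)*(o - 1)*(o - 1)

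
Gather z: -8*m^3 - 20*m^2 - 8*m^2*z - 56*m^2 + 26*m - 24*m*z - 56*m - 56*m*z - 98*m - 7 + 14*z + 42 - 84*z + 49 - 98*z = -8*m^3 - 76*m^2 - 128*m + z*(-8*m^2 - 80*m - 168) + 84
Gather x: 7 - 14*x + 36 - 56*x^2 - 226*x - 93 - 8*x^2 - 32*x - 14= -64*x^2 - 272*x - 64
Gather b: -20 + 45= 25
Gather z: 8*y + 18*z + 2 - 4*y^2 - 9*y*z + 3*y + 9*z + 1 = -4*y^2 + 11*y + z*(27 - 9*y) + 3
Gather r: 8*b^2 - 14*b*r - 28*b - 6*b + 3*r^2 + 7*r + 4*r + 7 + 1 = 8*b^2 - 34*b + 3*r^2 + r*(11 - 14*b) + 8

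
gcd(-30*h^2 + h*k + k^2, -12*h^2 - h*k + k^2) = 1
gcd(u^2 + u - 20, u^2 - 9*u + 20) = u - 4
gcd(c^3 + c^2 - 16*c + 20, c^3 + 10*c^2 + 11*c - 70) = c^2 + 3*c - 10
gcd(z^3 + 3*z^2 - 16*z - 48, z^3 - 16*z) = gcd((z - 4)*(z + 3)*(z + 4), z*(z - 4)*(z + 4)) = z^2 - 16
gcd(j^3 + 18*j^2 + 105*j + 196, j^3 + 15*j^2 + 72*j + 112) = j^2 + 11*j + 28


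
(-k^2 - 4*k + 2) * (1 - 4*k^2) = 4*k^4 + 16*k^3 - 9*k^2 - 4*k + 2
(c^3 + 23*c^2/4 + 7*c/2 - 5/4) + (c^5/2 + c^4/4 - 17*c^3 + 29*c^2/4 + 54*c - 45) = c^5/2 + c^4/4 - 16*c^3 + 13*c^2 + 115*c/2 - 185/4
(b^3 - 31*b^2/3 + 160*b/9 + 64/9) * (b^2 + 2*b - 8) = b^5 - 25*b^4/3 - 98*b^3/9 + 376*b^2/3 - 128*b - 512/9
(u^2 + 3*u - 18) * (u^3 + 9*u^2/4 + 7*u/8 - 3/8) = u^5 + 21*u^4/4 - 83*u^3/8 - 153*u^2/4 - 135*u/8 + 27/4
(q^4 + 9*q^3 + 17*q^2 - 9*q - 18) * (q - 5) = q^5 + 4*q^4 - 28*q^3 - 94*q^2 + 27*q + 90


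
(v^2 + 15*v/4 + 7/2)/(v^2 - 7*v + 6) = (4*v^2 + 15*v + 14)/(4*(v^2 - 7*v + 6))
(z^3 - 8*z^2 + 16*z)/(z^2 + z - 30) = z*(z^2 - 8*z + 16)/(z^2 + z - 30)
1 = 1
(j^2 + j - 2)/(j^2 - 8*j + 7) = (j + 2)/(j - 7)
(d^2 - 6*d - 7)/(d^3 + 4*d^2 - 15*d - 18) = (d - 7)/(d^2 + 3*d - 18)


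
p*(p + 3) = p^2 + 3*p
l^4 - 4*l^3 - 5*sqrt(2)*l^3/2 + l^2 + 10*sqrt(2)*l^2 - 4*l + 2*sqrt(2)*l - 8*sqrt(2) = (l - 4)*(l - 2*sqrt(2))*(l - sqrt(2))*(l + sqrt(2)/2)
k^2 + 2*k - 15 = (k - 3)*(k + 5)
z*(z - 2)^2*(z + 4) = z^4 - 12*z^2 + 16*z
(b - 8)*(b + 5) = b^2 - 3*b - 40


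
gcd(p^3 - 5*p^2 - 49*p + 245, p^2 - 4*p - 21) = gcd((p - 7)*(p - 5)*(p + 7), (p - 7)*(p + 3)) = p - 7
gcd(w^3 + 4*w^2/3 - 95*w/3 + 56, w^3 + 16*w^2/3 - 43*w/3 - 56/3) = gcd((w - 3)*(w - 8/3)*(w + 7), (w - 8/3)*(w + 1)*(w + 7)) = w^2 + 13*w/3 - 56/3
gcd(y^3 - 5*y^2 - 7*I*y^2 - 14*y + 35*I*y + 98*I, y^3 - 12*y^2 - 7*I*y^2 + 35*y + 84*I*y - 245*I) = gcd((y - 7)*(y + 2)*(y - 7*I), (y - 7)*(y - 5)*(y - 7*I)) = y^2 + y*(-7 - 7*I) + 49*I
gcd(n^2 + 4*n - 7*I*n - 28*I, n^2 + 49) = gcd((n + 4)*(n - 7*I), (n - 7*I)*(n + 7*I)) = n - 7*I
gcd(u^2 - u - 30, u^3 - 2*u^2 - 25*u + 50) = u + 5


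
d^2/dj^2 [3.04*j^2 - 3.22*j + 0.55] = 6.08000000000000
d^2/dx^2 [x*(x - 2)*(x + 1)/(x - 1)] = 2*(x^3 - 3*x^2 + 3*x - 3)/(x^3 - 3*x^2 + 3*x - 1)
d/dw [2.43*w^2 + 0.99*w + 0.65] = 4.86*w + 0.99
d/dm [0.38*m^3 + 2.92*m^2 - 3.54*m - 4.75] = 1.14*m^2 + 5.84*m - 3.54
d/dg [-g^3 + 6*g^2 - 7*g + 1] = -3*g^2 + 12*g - 7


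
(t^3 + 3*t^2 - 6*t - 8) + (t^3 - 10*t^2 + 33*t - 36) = 2*t^3 - 7*t^2 + 27*t - 44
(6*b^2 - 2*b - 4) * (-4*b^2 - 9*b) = -24*b^4 - 46*b^3 + 34*b^2 + 36*b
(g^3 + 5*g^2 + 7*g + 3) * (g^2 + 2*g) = g^5 + 7*g^4 + 17*g^3 + 17*g^2 + 6*g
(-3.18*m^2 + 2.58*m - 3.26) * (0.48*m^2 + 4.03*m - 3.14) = -1.5264*m^4 - 11.577*m^3 + 18.8178*m^2 - 21.239*m + 10.2364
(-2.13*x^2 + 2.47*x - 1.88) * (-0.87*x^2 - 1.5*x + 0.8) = 1.8531*x^4 + 1.0461*x^3 - 3.7734*x^2 + 4.796*x - 1.504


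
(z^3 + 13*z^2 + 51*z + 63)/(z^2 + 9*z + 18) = (z^2 + 10*z + 21)/(z + 6)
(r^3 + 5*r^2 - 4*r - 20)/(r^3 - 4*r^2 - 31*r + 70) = (r + 2)/(r - 7)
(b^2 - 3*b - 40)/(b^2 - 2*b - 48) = (b + 5)/(b + 6)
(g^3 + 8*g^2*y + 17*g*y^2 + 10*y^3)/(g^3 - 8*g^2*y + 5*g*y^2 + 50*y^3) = (g^2 + 6*g*y + 5*y^2)/(g^2 - 10*g*y + 25*y^2)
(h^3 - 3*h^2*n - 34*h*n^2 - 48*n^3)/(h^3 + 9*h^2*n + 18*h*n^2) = (h^2 - 6*h*n - 16*n^2)/(h*(h + 6*n))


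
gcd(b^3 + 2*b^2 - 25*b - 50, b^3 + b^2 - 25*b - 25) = b^2 - 25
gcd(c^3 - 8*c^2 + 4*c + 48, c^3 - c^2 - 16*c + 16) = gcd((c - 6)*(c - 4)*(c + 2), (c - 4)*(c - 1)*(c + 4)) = c - 4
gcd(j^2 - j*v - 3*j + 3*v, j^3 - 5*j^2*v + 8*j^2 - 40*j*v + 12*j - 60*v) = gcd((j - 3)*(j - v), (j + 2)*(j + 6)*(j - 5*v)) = 1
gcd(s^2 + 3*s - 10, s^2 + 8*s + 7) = 1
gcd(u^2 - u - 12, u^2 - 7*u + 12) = u - 4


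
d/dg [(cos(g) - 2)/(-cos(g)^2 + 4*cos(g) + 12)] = (sin(g)^2 + 4*cos(g) - 21)*sin(g)/(sin(g)^2 + 4*cos(g) + 11)^2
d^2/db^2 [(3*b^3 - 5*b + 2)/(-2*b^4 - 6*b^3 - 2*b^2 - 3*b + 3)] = 2*(-12*b^9 + 156*b^7 + 562*b^6 + 186*b^5 - 738*b^4 - 31*b^3 + 417*b^2 - 135*b + 15)/(8*b^12 + 72*b^11 + 240*b^10 + 396*b^9 + 420*b^8 + 252*b^7 - 118*b^6 - 126*b^5 - 252*b^4 + 81*b^3 - 27*b^2 + 81*b - 27)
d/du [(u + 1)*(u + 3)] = 2*u + 4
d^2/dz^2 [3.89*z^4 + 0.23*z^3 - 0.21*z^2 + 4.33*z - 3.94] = 46.68*z^2 + 1.38*z - 0.42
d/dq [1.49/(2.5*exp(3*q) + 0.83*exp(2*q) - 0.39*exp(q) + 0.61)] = (-11.175*exp(2*q) - 2.4734*exp(q) + 0.5811)*exp(q)/(2.5*exp(3*q) + 0.83*exp(2*q) - 0.39*exp(q) + 0.61)^2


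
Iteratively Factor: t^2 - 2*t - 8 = (t + 2)*(t - 4)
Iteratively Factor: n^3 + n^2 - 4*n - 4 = (n + 1)*(n^2 - 4) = (n - 2)*(n + 1)*(n + 2)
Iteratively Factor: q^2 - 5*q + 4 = (q - 1)*(q - 4)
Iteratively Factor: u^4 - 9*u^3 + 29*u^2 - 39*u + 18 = (u - 1)*(u^3 - 8*u^2 + 21*u - 18) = (u - 2)*(u - 1)*(u^2 - 6*u + 9) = (u - 3)*(u - 2)*(u - 1)*(u - 3)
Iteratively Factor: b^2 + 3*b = (b)*(b + 3)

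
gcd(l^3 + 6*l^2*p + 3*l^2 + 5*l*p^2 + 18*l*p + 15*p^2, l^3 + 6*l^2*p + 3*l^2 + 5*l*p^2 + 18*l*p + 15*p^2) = l^3 + 6*l^2*p + 3*l^2 + 5*l*p^2 + 18*l*p + 15*p^2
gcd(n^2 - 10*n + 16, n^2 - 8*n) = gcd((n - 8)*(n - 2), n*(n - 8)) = n - 8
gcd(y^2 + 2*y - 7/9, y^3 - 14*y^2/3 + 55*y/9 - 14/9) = y - 1/3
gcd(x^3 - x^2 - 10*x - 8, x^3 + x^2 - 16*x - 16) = x^2 - 3*x - 4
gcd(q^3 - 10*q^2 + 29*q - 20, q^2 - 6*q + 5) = q^2 - 6*q + 5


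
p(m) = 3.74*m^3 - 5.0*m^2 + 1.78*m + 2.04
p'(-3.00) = 132.76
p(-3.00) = -149.28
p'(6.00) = 345.70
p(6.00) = 640.56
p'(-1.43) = 39.02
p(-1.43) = -21.67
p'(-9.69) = 1152.19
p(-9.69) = -3887.54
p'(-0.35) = 6.65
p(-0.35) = 0.64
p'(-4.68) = 294.32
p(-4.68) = -499.16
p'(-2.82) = 119.21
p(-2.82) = -126.61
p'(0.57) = -0.27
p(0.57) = 2.12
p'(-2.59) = 102.94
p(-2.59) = -101.09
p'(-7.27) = 667.49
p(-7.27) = -1712.22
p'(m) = 11.22*m^2 - 10.0*m + 1.78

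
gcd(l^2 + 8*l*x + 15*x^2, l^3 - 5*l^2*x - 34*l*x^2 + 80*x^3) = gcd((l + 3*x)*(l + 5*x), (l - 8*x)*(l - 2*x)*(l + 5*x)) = l + 5*x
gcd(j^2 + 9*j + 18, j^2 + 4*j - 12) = j + 6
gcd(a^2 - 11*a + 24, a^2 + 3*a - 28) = 1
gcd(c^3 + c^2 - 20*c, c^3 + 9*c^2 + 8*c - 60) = c + 5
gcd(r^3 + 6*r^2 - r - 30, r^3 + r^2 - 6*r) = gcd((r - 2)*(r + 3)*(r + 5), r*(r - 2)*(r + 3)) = r^2 + r - 6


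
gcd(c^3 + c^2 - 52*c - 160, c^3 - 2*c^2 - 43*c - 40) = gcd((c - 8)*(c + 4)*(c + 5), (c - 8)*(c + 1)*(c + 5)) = c^2 - 3*c - 40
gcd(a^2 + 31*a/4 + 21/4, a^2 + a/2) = 1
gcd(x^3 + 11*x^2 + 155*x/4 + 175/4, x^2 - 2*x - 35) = x + 5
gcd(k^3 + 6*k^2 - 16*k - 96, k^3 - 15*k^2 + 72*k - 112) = k - 4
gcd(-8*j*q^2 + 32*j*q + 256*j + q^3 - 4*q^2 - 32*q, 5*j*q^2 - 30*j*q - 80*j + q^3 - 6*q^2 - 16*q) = q - 8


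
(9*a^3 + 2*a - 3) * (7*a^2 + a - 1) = 63*a^5 + 9*a^4 + 5*a^3 - 19*a^2 - 5*a + 3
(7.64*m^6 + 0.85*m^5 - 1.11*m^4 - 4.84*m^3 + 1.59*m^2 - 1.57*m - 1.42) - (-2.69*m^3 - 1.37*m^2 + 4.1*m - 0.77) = 7.64*m^6 + 0.85*m^5 - 1.11*m^4 - 2.15*m^3 + 2.96*m^2 - 5.67*m - 0.65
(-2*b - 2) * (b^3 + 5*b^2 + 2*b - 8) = -2*b^4 - 12*b^3 - 14*b^2 + 12*b + 16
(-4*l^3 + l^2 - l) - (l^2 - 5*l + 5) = -4*l^3 + 4*l - 5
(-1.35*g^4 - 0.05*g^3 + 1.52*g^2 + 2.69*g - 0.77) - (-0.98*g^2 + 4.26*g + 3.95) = -1.35*g^4 - 0.05*g^3 + 2.5*g^2 - 1.57*g - 4.72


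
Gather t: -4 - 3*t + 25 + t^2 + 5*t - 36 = t^2 + 2*t - 15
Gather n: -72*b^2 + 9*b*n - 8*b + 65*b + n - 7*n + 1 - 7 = -72*b^2 + 57*b + n*(9*b - 6) - 6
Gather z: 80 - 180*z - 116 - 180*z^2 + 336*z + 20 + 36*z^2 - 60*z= -144*z^2 + 96*z - 16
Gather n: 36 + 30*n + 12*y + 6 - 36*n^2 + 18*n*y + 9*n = -36*n^2 + n*(18*y + 39) + 12*y + 42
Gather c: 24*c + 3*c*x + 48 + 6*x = c*(3*x + 24) + 6*x + 48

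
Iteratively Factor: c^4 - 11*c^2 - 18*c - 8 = (c + 2)*(c^3 - 2*c^2 - 7*c - 4) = (c - 4)*(c + 2)*(c^2 + 2*c + 1) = (c - 4)*(c + 1)*(c + 2)*(c + 1)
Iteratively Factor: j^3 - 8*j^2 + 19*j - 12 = (j - 3)*(j^2 - 5*j + 4) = (j - 3)*(j - 1)*(j - 4)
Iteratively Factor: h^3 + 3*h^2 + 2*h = (h + 2)*(h^2 + h) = h*(h + 2)*(h + 1)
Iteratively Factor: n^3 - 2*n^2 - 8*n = (n)*(n^2 - 2*n - 8) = n*(n - 4)*(n + 2)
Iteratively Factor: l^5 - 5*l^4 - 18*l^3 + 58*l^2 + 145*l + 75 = (l + 1)*(l^4 - 6*l^3 - 12*l^2 + 70*l + 75) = (l + 1)^2*(l^3 - 7*l^2 - 5*l + 75) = (l + 1)^2*(l + 3)*(l^2 - 10*l + 25) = (l - 5)*(l + 1)^2*(l + 3)*(l - 5)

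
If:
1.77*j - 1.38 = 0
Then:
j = 0.78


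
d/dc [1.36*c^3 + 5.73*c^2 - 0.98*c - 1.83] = 4.08*c^2 + 11.46*c - 0.98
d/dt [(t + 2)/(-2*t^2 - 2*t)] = (t^2 + 4*t + 2)/(2*t^2*(t^2 + 2*t + 1))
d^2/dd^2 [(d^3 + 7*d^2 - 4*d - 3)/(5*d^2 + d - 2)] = 2*(-124*d^3 - 21*d^2 - 153*d - 13)/(125*d^6 + 75*d^5 - 135*d^4 - 59*d^3 + 54*d^2 + 12*d - 8)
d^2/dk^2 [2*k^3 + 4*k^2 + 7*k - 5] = 12*k + 8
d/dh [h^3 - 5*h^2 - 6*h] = 3*h^2 - 10*h - 6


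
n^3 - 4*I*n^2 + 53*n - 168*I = (n - 8*I)*(n - 3*I)*(n + 7*I)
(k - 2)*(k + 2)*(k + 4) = k^3 + 4*k^2 - 4*k - 16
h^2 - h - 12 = (h - 4)*(h + 3)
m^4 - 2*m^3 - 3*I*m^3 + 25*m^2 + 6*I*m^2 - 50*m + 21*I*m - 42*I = (m - 2)*(m - 7*I)*(m + I)*(m + 3*I)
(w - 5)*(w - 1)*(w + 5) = w^3 - w^2 - 25*w + 25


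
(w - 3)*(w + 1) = w^2 - 2*w - 3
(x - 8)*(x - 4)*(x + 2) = x^3 - 10*x^2 + 8*x + 64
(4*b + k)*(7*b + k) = 28*b^2 + 11*b*k + k^2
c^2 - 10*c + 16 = (c - 8)*(c - 2)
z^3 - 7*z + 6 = (z - 2)*(z - 1)*(z + 3)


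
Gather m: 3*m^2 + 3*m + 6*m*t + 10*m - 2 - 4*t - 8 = 3*m^2 + m*(6*t + 13) - 4*t - 10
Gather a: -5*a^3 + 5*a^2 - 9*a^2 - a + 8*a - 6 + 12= -5*a^3 - 4*a^2 + 7*a + 6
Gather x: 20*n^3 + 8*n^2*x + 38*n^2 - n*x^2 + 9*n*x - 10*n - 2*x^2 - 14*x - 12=20*n^3 + 38*n^2 - 10*n + x^2*(-n - 2) + x*(8*n^2 + 9*n - 14) - 12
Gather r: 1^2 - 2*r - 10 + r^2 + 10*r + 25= r^2 + 8*r + 16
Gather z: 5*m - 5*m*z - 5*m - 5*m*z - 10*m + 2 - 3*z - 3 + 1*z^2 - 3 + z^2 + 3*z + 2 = -10*m*z - 10*m + 2*z^2 - 2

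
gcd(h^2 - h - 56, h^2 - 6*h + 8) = 1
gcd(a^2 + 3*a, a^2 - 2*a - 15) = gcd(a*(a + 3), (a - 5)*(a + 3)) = a + 3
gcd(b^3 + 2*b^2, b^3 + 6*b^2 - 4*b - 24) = b + 2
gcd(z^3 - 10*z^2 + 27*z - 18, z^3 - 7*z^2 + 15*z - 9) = z^2 - 4*z + 3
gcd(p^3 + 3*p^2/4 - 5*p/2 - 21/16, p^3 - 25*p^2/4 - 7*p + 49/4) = p + 7/4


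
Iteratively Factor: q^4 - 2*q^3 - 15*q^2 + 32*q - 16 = (q - 1)*(q^3 - q^2 - 16*q + 16) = (q - 1)*(q + 4)*(q^2 - 5*q + 4) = (q - 1)^2*(q + 4)*(q - 4)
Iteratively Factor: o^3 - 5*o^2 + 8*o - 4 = (o - 2)*(o^2 - 3*o + 2) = (o - 2)*(o - 1)*(o - 2)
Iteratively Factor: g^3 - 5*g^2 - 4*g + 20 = (g - 5)*(g^2 - 4) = (g - 5)*(g - 2)*(g + 2)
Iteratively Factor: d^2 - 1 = (d + 1)*(d - 1)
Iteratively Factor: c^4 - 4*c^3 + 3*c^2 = (c)*(c^3 - 4*c^2 + 3*c) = c*(c - 3)*(c^2 - c) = c^2*(c - 3)*(c - 1)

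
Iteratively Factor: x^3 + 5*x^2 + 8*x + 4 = (x + 1)*(x^2 + 4*x + 4) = (x + 1)*(x + 2)*(x + 2)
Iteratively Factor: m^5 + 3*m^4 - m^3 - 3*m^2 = (m + 3)*(m^4 - m^2) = m*(m + 3)*(m^3 - m) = m^2*(m + 3)*(m^2 - 1) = m^2*(m - 1)*(m + 3)*(m + 1)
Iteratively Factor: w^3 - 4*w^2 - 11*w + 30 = (w - 2)*(w^2 - 2*w - 15) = (w - 5)*(w - 2)*(w + 3)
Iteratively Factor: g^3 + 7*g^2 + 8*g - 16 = (g + 4)*(g^2 + 3*g - 4) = (g - 1)*(g + 4)*(g + 4)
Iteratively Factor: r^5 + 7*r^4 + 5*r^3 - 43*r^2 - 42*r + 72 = (r + 3)*(r^4 + 4*r^3 - 7*r^2 - 22*r + 24) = (r - 2)*(r + 3)*(r^3 + 6*r^2 + 5*r - 12) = (r - 2)*(r - 1)*(r + 3)*(r^2 + 7*r + 12) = (r - 2)*(r - 1)*(r + 3)^2*(r + 4)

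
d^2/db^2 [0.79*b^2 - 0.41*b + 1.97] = 1.58000000000000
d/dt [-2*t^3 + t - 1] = 1 - 6*t^2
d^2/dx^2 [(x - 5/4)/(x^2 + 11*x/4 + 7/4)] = 2*(-24*(2*x + 1)*(4*x^2 + 11*x + 7) + (4*x - 5)*(8*x + 11)^2)/(4*x^2 + 11*x + 7)^3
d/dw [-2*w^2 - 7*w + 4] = -4*w - 7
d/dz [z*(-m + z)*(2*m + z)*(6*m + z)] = -12*m^3 + 8*m^2*z + 21*m*z^2 + 4*z^3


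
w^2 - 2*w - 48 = (w - 8)*(w + 6)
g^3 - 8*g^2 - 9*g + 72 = (g - 8)*(g - 3)*(g + 3)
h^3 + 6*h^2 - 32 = (h - 2)*(h + 4)^2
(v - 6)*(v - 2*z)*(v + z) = v^3 - v^2*z - 6*v^2 - 2*v*z^2 + 6*v*z + 12*z^2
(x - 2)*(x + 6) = x^2 + 4*x - 12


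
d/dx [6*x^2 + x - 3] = 12*x + 1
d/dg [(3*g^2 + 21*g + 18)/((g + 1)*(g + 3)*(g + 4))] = 3*(-g^2 - 12*g - 30)/(g^4 + 14*g^3 + 73*g^2 + 168*g + 144)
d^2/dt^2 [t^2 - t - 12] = 2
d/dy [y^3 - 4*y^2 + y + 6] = 3*y^2 - 8*y + 1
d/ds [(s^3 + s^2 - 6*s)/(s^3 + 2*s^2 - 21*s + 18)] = (s^4 - 30*s^3 + 45*s^2 + 36*s - 108)/(s^6 + 4*s^5 - 38*s^4 - 48*s^3 + 513*s^2 - 756*s + 324)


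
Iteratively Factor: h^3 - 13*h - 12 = (h - 4)*(h^2 + 4*h + 3) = (h - 4)*(h + 3)*(h + 1)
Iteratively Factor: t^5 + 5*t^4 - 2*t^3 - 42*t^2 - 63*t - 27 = (t + 1)*(t^4 + 4*t^3 - 6*t^2 - 36*t - 27) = (t - 3)*(t + 1)*(t^3 + 7*t^2 + 15*t + 9) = (t - 3)*(t + 1)*(t + 3)*(t^2 + 4*t + 3) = (t - 3)*(t + 1)^2*(t + 3)*(t + 3)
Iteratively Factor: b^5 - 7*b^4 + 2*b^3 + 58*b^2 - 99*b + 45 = (b - 1)*(b^4 - 6*b^3 - 4*b^2 + 54*b - 45) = (b - 1)*(b + 3)*(b^3 - 9*b^2 + 23*b - 15) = (b - 5)*(b - 1)*(b + 3)*(b^2 - 4*b + 3) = (b - 5)*(b - 3)*(b - 1)*(b + 3)*(b - 1)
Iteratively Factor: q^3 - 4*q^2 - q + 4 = (q - 1)*(q^2 - 3*q - 4) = (q - 4)*(q - 1)*(q + 1)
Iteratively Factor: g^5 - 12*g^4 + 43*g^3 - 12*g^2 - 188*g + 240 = (g - 4)*(g^4 - 8*g^3 + 11*g^2 + 32*g - 60) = (g - 5)*(g - 4)*(g^3 - 3*g^2 - 4*g + 12) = (g - 5)*(g - 4)*(g - 3)*(g^2 - 4) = (g - 5)*(g - 4)*(g - 3)*(g + 2)*(g - 2)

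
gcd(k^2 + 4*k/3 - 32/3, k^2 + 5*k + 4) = k + 4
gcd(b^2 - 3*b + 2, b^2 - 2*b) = b - 2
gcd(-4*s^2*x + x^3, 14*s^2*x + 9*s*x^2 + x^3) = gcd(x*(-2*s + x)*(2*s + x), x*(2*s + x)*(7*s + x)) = 2*s*x + x^2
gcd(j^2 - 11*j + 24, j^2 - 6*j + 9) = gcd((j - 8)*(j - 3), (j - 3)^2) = j - 3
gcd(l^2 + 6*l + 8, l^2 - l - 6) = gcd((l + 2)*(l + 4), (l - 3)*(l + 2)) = l + 2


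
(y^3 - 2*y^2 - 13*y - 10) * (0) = 0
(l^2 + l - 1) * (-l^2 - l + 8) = -l^4 - 2*l^3 + 8*l^2 + 9*l - 8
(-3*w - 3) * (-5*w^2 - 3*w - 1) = 15*w^3 + 24*w^2 + 12*w + 3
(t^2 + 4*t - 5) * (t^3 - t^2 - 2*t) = t^5 + 3*t^4 - 11*t^3 - 3*t^2 + 10*t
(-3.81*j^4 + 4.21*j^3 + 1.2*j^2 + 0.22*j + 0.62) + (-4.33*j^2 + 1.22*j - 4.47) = -3.81*j^4 + 4.21*j^3 - 3.13*j^2 + 1.44*j - 3.85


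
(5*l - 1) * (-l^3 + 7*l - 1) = -5*l^4 + l^3 + 35*l^2 - 12*l + 1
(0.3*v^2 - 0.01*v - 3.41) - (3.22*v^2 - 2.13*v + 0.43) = -2.92*v^2 + 2.12*v - 3.84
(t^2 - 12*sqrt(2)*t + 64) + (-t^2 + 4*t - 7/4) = -12*sqrt(2)*t + 4*t + 249/4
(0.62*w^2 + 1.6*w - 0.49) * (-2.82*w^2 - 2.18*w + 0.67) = -1.7484*w^4 - 5.8636*w^3 - 1.6908*w^2 + 2.1402*w - 0.3283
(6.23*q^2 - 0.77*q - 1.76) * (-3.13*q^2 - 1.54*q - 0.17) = -19.4999*q^4 - 7.1841*q^3 + 5.6355*q^2 + 2.8413*q + 0.2992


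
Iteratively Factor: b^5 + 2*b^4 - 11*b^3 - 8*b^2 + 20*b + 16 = (b - 2)*(b^4 + 4*b^3 - 3*b^2 - 14*b - 8) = (b - 2)*(b + 1)*(b^3 + 3*b^2 - 6*b - 8) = (b - 2)*(b + 1)*(b + 4)*(b^2 - b - 2) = (b - 2)^2*(b + 1)*(b + 4)*(b + 1)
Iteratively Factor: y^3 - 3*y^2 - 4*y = (y - 4)*(y^2 + y) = y*(y - 4)*(y + 1)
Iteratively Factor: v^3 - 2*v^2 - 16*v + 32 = (v - 2)*(v^2 - 16) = (v - 4)*(v - 2)*(v + 4)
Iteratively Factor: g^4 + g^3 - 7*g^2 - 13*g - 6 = (g + 2)*(g^3 - g^2 - 5*g - 3) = (g + 1)*(g + 2)*(g^2 - 2*g - 3) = (g + 1)^2*(g + 2)*(g - 3)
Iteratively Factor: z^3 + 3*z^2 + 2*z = (z + 2)*(z^2 + z) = (z + 1)*(z + 2)*(z)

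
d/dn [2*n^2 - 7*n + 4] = 4*n - 7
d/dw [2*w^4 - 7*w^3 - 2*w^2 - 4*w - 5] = 8*w^3 - 21*w^2 - 4*w - 4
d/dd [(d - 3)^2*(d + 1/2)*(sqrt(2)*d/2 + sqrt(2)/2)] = sqrt(2)*(8*d^3 - 27*d^2 + 2*d + 21)/4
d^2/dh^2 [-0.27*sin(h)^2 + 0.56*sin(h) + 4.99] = -0.56*sin(h) - 0.54*cos(2*h)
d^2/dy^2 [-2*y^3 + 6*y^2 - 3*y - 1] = 12 - 12*y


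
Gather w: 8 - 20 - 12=-24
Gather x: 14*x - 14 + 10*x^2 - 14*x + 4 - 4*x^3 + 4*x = -4*x^3 + 10*x^2 + 4*x - 10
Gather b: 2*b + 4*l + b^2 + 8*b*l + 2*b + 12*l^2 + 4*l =b^2 + b*(8*l + 4) + 12*l^2 + 8*l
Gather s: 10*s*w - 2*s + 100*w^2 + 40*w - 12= s*(10*w - 2) + 100*w^2 + 40*w - 12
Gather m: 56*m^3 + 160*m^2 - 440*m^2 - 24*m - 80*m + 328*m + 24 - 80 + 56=56*m^3 - 280*m^2 + 224*m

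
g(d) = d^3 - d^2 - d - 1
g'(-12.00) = 455.00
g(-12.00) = -1861.00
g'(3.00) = 20.00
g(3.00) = 14.00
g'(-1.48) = 8.53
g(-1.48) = -4.95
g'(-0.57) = 1.11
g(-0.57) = -0.94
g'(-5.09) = 86.90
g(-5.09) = -153.69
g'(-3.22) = 36.55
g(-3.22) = -41.53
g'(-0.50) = 0.75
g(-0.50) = -0.88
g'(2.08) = 7.82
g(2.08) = 1.59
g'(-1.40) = 7.68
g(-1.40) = -4.30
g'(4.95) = 62.61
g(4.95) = 90.83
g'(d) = 3*d^2 - 2*d - 1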